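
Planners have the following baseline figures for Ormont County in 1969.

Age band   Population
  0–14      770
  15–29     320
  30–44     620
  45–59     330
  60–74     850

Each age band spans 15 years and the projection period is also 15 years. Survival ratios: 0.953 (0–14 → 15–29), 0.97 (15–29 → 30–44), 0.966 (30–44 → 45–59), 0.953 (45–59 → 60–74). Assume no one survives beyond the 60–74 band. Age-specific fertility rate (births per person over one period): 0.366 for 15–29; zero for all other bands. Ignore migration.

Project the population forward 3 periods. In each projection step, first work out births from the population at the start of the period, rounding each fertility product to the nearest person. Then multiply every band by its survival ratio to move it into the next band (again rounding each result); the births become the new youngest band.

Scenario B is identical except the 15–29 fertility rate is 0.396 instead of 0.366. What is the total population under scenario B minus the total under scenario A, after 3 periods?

36

Period 1.
Births: 320 × 0.366 = 117
15–29: 770 × 0.953 = 734
30–44: 320 × 0.97 = 310
45–59: 620 × 0.966 = 599
60–74: 330 × 0.953 = 314
→ [117, 734, 310, 599, 314]
Period 2.
Births: 734 × 0.366 = 269
15–29: 117 × 0.953 = 112
30–44: 734 × 0.97 = 712
45–59: 310 × 0.966 = 299
60–74: 599 × 0.953 = 571
→ [269, 112, 712, 299, 571]
Period 3.
Births: 112 × 0.366 = 41
15–29: 269 × 0.953 = 256
30–44: 112 × 0.97 = 109
45–59: 712 × 0.966 = 688
60–74: 299 × 0.953 = 285
→ [41, 256, 109, 688, 285]
Scenario A total after 3 periods: 1379
Scenario B projection —
Period 1.
Births: 320 × 0.396 = 127
15–29: 770 × 0.953 = 734
30–44: 320 × 0.97 = 310
45–59: 620 × 0.966 = 599
60–74: 330 × 0.953 = 314
→ [127, 734, 310, 599, 314]
Period 2.
Births: 734 × 0.396 = 291
15–29: 127 × 0.953 = 121
30–44: 734 × 0.97 = 712
45–59: 310 × 0.966 = 299
60–74: 599 × 0.953 = 571
→ [291, 121, 712, 299, 571]
Period 3.
Births: 121 × 0.396 = 48
15–29: 291 × 0.953 = 277
30–44: 121 × 0.97 = 117
45–59: 712 × 0.966 = 688
60–74: 299 × 0.953 = 285
→ [48, 277, 117, 688, 285]
Scenario B total after 3 periods: 1415
Difference B − A = 1415 − 1379 = 36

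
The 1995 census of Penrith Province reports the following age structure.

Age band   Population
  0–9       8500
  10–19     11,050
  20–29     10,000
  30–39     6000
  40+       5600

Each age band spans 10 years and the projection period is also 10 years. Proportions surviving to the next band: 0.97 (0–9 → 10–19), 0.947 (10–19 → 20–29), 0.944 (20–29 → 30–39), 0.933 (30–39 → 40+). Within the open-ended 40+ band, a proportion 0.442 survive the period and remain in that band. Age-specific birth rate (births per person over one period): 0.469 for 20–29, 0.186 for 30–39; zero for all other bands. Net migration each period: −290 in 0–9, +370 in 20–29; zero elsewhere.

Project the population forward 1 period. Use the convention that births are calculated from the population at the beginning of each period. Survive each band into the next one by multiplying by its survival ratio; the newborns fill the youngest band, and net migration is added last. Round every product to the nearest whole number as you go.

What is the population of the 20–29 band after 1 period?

10834

Call the bands 1 to 5, youngest first.
— Period 1 —
Births: 10000 × 0.469 = 4690, 6000 × 0.186 = 1116 ⇒ total 5806
Band 2: 8500 × 0.97 = 8245
Band 3: 11050 × 0.947 = 10464
Band 4: 10000 × 0.944 = 9440
Band 5: 6000 × 0.933 + 5600 × 0.442 = 5598 + 2475 = 8073
Net migration: Band 1 − 290 → 5516; Band 3 + 370 → 10834
Giving 5516 / 8245 / 10834 / 9440 / 8073.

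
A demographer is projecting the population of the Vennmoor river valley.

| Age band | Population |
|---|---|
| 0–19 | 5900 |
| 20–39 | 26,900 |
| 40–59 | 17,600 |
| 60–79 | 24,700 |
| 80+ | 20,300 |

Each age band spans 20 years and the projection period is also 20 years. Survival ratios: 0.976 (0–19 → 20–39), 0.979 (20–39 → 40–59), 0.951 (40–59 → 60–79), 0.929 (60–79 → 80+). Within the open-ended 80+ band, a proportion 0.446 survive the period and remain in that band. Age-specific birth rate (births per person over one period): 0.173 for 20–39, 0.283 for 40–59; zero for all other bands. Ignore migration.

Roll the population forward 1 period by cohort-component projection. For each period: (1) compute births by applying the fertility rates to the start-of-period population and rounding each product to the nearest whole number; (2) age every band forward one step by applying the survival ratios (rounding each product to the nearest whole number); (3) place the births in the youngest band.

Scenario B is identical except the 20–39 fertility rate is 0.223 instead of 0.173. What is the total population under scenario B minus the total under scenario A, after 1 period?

[period 1]
Births: 26900 * 0.173 = 4654 ; 17600 * 0.283 = 4981 — total 9635
20–39: 5900 * 0.976 = 5758
40–59: 26900 * 0.979 = 26335
60–79: 17600 * 0.951 = 16738
80+: 24700 * 0.929 + 20300 * 0.446 = 22946 + 9054 = 32000
Population now: 0–19=9635, 20–39=5758, 40–59=26335, 60–79=16738, 80+=32000
Scenario A total after 1 period: 90466
Scenario B projection —
[period 1]
Births: 26900 * 0.223 = 5999 ; 17600 * 0.283 = 4981 — total 10980
20–39: 5900 * 0.976 = 5758
40–59: 26900 * 0.979 = 26335
60–79: 17600 * 0.951 = 16738
80+: 24700 * 0.929 + 20300 * 0.446 = 22946 + 9054 = 32000
Population now: 0–19=10980, 20–39=5758, 40–59=26335, 60–79=16738, 80+=32000
Scenario B total after 1 period: 91811
Difference B − A = 91811 − 90466 = 1345

1345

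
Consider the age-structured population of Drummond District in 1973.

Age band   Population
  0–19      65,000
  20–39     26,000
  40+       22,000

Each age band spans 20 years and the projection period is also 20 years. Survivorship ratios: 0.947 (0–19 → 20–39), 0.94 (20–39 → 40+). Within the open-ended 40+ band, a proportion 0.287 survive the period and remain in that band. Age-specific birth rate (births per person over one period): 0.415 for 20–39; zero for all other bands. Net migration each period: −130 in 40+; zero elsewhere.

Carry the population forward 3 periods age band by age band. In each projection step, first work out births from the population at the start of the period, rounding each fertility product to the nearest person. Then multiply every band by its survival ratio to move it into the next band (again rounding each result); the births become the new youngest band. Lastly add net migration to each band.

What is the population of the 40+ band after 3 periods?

— Period 1 —
Births: 26000 × 0.415 = 10790
20–39: 65000 × 0.947 = 61555
40+: 26000 × 0.94 + 22000 × 0.287 = 24440 + 6314 = 30754
Net migration: 40+ − 130 → 30624
Population now: 0–19=10790, 20–39=61555, 40+=30624
— Period 2 —
Births: 61555 × 0.415 = 25545
20–39: 10790 × 0.947 = 10218
40+: 61555 × 0.94 + 30624 × 0.287 = 57862 + 8789 = 66651
Net migration: 40+ − 130 → 66521
Population now: 0–19=25545, 20–39=10218, 40+=66521
— Period 3 —
Births: 10218 × 0.415 = 4240
20–39: 25545 × 0.947 = 24191
40+: 10218 × 0.94 + 66521 × 0.287 = 9605 + 19092 = 28697
Net migration: 40+ − 130 → 28567
Population now: 0–19=4240, 20–39=24191, 40+=28567

28567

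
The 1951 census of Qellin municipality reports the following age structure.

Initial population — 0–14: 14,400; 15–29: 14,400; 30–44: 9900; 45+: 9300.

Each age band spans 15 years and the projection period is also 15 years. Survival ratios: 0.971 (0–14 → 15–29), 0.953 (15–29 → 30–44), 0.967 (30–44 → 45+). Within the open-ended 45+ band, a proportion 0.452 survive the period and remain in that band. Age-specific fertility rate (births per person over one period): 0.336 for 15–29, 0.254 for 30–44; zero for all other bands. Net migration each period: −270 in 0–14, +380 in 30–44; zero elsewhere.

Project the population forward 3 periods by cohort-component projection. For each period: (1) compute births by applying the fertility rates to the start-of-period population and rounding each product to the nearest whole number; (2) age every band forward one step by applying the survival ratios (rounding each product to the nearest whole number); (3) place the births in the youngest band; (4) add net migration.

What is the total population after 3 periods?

42467

Numbering the groups 1..4 from youngest to oldest:
Period 1.
Births: 14400 × 0.336 = 4838 ; 9900 × 0.254 = 2515 → 7353
Group 2: 14400 × 0.971 = 13982
Group 3: 14400 × 0.953 = 13723
Group 4: 9900 × 0.967 + 9300 × 0.452 = 9573 + 4204 = 13777
Net migration: Group 1 − 270 → 7083; Group 3 + 380 → 14103
Giving 7083 / 13982 / 14103 / 13777.
Period 2.
Births: 13982 × 0.336 = 4698 ; 14103 × 0.254 = 3582 → 8280
Group 2: 7083 × 0.971 = 6878
Group 3: 13982 × 0.953 = 13325
Group 4: 14103 × 0.967 + 13777 × 0.452 = 13638 + 6227 = 19865
Net migration: Group 1 − 270 → 8010; Group 3 + 380 → 13705
Giving 8010 / 6878 / 13705 / 19865.
Period 3.
Births: 6878 × 0.336 = 2311 ; 13705 × 0.254 = 3481 → 5792
Group 2: 8010 × 0.971 = 7778
Group 3: 6878 × 0.953 = 6555
Group 4: 13705 × 0.967 + 19865 × 0.452 = 13253 + 8979 = 22232
Net migration: Group 1 − 270 → 5522; Group 3 + 380 → 6935
Giving 5522 / 7778 / 6935 / 22232.
Total after period 3: 5522 + 7778 + 6935 + 22232 = 42467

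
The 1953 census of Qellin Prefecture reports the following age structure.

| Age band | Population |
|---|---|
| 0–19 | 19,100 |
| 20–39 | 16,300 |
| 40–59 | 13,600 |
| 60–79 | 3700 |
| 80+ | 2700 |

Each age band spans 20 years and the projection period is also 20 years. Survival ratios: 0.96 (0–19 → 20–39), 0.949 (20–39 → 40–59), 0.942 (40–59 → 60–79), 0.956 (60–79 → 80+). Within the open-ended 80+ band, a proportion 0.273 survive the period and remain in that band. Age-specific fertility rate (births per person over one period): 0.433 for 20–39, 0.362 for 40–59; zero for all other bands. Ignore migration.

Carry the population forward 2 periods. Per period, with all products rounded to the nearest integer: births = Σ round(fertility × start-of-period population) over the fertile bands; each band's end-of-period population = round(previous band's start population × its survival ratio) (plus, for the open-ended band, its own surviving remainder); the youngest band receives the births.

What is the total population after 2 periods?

After projecting period 1:
Births: 16300 × 0.433 = 7058 ; 13600 × 0.362 = 4923 ⇒ total 11981
20–39: 19100 × 0.96 = 18336
40–59: 16300 × 0.949 = 15469
60–79: 13600 × 0.942 = 12811
80+: 3700 × 0.956 + 2700 × 0.273 = 3537 + 737 = 4274
Population now: 0–19=11981, 20–39=18336, 40–59=15469, 60–79=12811, 80+=4274
After projecting period 2:
Births: 18336 × 0.433 = 7939 ; 15469 × 0.362 = 5600 ⇒ total 13539
20–39: 11981 × 0.96 = 11502
40–59: 18336 × 0.949 = 17401
60–79: 15469 × 0.942 = 14572
80+: 12811 × 0.956 + 4274 × 0.273 = 12247 + 1167 = 13414
Population now: 0–19=13539, 20–39=11502, 40–59=17401, 60–79=14572, 80+=13414
Total after period 2: 13539 + 11502 + 17401 + 14572 + 13414 = 70428

70428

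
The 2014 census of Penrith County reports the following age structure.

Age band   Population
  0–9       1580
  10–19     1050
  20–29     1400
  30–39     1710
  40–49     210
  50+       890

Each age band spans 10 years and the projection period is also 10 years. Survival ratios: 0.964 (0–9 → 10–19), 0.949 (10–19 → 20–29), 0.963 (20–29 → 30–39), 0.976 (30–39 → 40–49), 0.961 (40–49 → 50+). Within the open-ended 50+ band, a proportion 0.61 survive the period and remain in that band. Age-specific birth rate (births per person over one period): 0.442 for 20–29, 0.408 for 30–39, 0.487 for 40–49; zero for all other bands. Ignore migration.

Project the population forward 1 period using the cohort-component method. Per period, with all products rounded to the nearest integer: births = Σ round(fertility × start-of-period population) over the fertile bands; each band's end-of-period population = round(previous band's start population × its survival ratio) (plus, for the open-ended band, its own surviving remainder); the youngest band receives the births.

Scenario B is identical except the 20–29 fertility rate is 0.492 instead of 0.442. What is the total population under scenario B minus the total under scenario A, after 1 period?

70

Call the groups 1 to 6, youngest first.
[period 1]
Births: 1400 × 0.442 = 619  |  1710 × 0.408 = 698  |  210 × 0.487 = 102 → 1419
Group 2: 1580 × 0.964 = 1523
Group 3: 1050 × 0.949 = 996
Group 4: 1400 × 0.963 = 1348
Group 5: 1710 × 0.976 = 1669
Group 6: 210 × 0.961 + 890 × 0.61 = 202 + 543 = 745
End of period: [1419, 1523, 996, 1348, 1669, 745]
Scenario A total after 1 period: 7700
Scenario B projection —
[period 1]
Births: 1400 × 0.492 = 689  |  1710 × 0.408 = 698  |  210 × 0.487 = 102 → 1489
Group 2: 1580 × 0.964 = 1523
Group 3: 1050 × 0.949 = 996
Group 4: 1400 × 0.963 = 1348
Group 5: 1710 × 0.976 = 1669
Group 6: 210 × 0.961 + 890 × 0.61 = 202 + 543 = 745
End of period: [1489, 1523, 996, 1348, 1669, 745]
Scenario B total after 1 period: 7770
Difference B − A = 7770 − 7700 = 70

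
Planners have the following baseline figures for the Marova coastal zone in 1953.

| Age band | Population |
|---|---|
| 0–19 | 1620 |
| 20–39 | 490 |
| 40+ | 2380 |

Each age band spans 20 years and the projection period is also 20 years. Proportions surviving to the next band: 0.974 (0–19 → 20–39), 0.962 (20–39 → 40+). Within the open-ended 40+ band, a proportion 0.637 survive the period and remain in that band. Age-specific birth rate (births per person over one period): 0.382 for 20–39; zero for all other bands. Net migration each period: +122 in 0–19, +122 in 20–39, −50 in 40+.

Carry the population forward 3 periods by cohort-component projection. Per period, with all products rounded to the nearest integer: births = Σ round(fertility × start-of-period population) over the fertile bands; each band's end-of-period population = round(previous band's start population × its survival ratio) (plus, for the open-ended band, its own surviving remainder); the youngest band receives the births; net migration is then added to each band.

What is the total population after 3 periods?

[period 1]
Births: 490 × 0.382 = 187
20–39: 1620 × 0.974 = 1578
40+: 490 × 0.962 + 2380 × 0.637 = 471 + 1516 = 1987
Net migration: 0–19 + 122 → 309; 20–39 + 122 → 1700; 40+ − 50 → 1937
→ [309, 1700, 1937]
[period 2]
Births: 1700 × 0.382 = 649
20–39: 309 × 0.974 = 301
40+: 1700 × 0.962 + 1937 × 0.637 = 1635 + 1234 = 2869
Net migration: 0–19 + 122 → 771; 20–39 + 122 → 423; 40+ − 50 → 2819
→ [771, 423, 2819]
[period 3]
Births: 423 × 0.382 = 162
20–39: 771 × 0.974 = 751
40+: 423 × 0.962 + 2819 × 0.637 = 407 + 1796 = 2203
Net migration: 0–19 + 122 → 284; 20–39 + 122 → 873; 40+ − 50 → 2153
→ [284, 873, 2153]
Total after period 3: 284 + 873 + 2153 = 3310

3310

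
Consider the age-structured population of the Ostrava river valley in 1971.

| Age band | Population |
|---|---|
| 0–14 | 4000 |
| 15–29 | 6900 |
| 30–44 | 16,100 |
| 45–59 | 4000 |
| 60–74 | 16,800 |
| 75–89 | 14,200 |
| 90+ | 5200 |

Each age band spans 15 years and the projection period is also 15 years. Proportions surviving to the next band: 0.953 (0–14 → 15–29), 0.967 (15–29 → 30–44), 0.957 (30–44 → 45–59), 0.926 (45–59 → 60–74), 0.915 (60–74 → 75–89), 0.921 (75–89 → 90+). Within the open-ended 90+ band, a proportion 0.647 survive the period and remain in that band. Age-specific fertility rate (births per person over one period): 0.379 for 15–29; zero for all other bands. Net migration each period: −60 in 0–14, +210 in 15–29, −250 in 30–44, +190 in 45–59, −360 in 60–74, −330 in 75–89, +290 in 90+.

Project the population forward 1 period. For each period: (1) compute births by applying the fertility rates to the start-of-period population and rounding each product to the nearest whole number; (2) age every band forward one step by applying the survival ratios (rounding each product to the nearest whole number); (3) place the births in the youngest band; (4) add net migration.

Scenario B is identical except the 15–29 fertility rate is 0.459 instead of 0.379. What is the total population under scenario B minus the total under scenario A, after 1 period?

After projecting period 1:
Births: 6900 × 0.379 = 2615
15–29: 4000 × 0.953 = 3812
30–44: 6900 × 0.967 = 6672
45–59: 16100 × 0.957 = 15408
60–74: 4000 × 0.926 = 3704
75–89: 16800 × 0.915 = 15372
90+: 14200 × 0.921 + 5200 × 0.647 = 13078 + 3364 = 16442
Net migration: 0–14 − 60 → 2555; 15–29 + 210 → 4022; 30–44 − 250 → 6422; 45–59 + 190 → 15598; 60–74 − 360 → 3344; 75–89 − 330 → 15042; 90+ + 290 → 16732
Giving 2555 / 4022 / 6422 / 15598 / 3344 / 15042 / 16732.
Scenario A total after 1 period: 63715
Scenario B projection —
After projecting period 1:
Births: 6900 × 0.459 = 3167
15–29: 4000 × 0.953 = 3812
30–44: 6900 × 0.967 = 6672
45–59: 16100 × 0.957 = 15408
60–74: 4000 × 0.926 = 3704
75–89: 16800 × 0.915 = 15372
90+: 14200 × 0.921 + 5200 × 0.647 = 13078 + 3364 = 16442
Net migration: 0–14 − 60 → 3107; 15–29 + 210 → 4022; 30–44 − 250 → 6422; 45–59 + 190 → 15598; 60–74 − 360 → 3344; 75–89 − 330 → 15042; 90+ + 290 → 16732
Giving 3107 / 4022 / 6422 / 15598 / 3344 / 15042 / 16732.
Scenario B total after 1 period: 64267
Difference B − A = 64267 − 63715 = 552

552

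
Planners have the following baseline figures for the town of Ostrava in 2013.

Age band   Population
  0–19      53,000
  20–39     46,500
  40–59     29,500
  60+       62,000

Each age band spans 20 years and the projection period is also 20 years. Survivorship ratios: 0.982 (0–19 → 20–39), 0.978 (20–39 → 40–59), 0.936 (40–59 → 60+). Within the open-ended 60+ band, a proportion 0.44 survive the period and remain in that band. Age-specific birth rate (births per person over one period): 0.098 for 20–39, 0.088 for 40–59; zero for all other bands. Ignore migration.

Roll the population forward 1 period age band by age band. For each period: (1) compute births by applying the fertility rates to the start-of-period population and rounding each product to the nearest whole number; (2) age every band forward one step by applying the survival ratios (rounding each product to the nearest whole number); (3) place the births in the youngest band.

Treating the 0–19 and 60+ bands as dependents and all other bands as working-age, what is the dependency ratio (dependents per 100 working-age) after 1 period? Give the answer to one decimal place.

63.6

Call the groups 1 to 4, youngest first.
Period 1:
Births: 46500 × 0.098 = 4557  |  29500 × 0.088 = 2596 ⇒ total 7153
Group 2: 53000 × 0.982 = 52046
Group 3: 46500 × 0.978 = 45477
Group 4: 29500 × 0.936 + 62000 × 0.44 = 27612 + 27280 = 54892
Giving 7153 / 52046 / 45477 / 54892.
Dependents (band 0–19 + band 60+) = 7153 + 54892 = 62045; working-age = 97523; ratio = 62045/97523 × 100 = 63.6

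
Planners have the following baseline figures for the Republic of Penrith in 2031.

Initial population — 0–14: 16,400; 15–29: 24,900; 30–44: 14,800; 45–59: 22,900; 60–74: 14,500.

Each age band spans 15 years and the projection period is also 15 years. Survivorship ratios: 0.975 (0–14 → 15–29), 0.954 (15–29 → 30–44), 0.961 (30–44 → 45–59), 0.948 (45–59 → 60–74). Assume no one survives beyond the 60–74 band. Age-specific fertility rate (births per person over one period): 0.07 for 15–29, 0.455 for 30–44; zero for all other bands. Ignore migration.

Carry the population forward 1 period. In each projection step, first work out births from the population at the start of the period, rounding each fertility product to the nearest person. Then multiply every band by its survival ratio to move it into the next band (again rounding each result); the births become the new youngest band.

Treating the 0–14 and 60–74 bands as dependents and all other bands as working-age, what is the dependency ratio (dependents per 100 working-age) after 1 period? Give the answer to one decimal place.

Period 1:
Births: 24900 × 0.07 = 1743, 14800 × 0.455 = 6734 → total 8477
15–29: 16400 × 0.975 = 15990
30–44: 24900 × 0.954 = 23755
45–59: 14800 × 0.961 = 14223
60–74: 22900 × 0.948 = 21709
Giving 8477 / 15990 / 23755 / 14223 / 21709.
Dependents (band 0–14 + band 60–74) = 8477 + 21709 = 30186; working-age = 53968; ratio = 30186/53968 × 100 = 55.9

55.9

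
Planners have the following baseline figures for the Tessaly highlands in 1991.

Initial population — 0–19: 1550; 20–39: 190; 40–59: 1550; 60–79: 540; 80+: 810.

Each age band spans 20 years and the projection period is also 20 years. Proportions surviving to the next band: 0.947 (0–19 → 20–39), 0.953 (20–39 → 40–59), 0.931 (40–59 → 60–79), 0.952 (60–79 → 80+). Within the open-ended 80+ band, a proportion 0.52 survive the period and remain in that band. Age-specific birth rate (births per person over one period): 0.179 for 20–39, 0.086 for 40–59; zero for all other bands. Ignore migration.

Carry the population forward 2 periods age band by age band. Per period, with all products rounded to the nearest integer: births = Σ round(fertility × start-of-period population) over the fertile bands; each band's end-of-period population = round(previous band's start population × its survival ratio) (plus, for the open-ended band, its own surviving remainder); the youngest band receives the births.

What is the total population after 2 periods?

Let group 1 be 0–19 through group 5 = 80+.
Period 1:
Births: 190 * 0.179 = 34 ; 1550 * 0.086 = 133 — total 167
Group 2: 1550 * 0.947 = 1468
Group 3: 190 * 0.953 = 181
Group 4: 1550 * 0.931 = 1443
Group 5: 540 * 0.952 + 810 * 0.52 = 514 + 421 = 935
End of period: [167, 1468, 181, 1443, 935]
Period 2:
Births: 1468 * 0.179 = 263 ; 181 * 0.086 = 16 — total 279
Group 2: 167 * 0.947 = 158
Group 3: 1468 * 0.953 = 1399
Group 4: 181 * 0.931 = 169
Group 5: 1443 * 0.952 + 935 * 0.52 = 1374 + 486 = 1860
End of period: [279, 158, 1399, 169, 1860]
Total after period 2: 279 + 158 + 1399 + 169 + 1860 = 3865

3865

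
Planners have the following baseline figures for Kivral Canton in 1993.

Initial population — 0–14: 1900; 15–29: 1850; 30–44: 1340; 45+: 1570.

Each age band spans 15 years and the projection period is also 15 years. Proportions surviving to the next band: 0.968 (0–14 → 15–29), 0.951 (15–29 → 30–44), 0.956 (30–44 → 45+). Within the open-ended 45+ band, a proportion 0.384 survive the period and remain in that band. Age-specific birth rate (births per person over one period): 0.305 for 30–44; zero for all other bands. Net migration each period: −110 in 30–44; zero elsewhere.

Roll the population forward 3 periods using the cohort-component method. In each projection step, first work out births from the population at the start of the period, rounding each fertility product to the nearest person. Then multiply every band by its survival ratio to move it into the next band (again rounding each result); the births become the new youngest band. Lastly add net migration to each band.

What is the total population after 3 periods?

Call the bands 1 to 4, youngest first.
After projecting period 1:
Births: 1340 × 0.305 = 409
Band 2: 1900 × 0.968 = 1839
Band 3: 1850 × 0.951 = 1759
Band 4: 1340 × 0.956 + 1570 × 0.384 = 1281 + 603 = 1884
Net migration: Band 3 − 110 → 1649
→ [409, 1839, 1649, 1884]
After projecting period 2:
Births: 1649 × 0.305 = 503
Band 2: 409 × 0.968 = 396
Band 3: 1839 × 0.951 = 1749
Band 4: 1649 × 0.956 + 1884 × 0.384 = 1576 + 723 = 2299
Net migration: Band 3 − 110 → 1639
→ [503, 396, 1639, 2299]
After projecting period 3:
Births: 1639 × 0.305 = 500
Band 2: 503 × 0.968 = 487
Band 3: 396 × 0.951 = 377
Band 4: 1639 × 0.956 + 2299 × 0.384 = 1567 + 883 = 2450
Net migration: Band 3 − 110 → 267
→ [500, 487, 267, 2450]
Total after period 3: 500 + 487 + 267 + 2450 = 3704

3704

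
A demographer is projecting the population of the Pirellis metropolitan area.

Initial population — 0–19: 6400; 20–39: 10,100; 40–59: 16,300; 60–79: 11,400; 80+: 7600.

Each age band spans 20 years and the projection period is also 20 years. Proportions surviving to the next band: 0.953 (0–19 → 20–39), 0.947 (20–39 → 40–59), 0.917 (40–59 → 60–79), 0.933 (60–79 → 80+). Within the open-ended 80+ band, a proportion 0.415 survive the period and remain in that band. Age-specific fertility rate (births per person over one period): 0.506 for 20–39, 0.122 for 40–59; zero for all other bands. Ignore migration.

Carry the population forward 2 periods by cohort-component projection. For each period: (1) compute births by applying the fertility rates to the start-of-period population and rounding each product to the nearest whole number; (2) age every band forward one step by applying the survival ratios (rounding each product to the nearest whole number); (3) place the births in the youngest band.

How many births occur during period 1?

7100

Numbering the groups 1..5 from youngest to oldest:
— Period 1 —
Births: 10100 × 0.506 = 5111, 16300 × 0.122 = 1989 → total 7100
Group 2: 6400 × 0.953 = 6099
Group 3: 10100 × 0.947 = 9565
Group 4: 16300 × 0.917 = 14947
Group 5: 11400 × 0.933 + 7600 × 0.415 = 10636 + 3154 = 13790
Population now: 0–19=7100, 20–39=6099, 40–59=9565, 60–79=14947, 80+=13790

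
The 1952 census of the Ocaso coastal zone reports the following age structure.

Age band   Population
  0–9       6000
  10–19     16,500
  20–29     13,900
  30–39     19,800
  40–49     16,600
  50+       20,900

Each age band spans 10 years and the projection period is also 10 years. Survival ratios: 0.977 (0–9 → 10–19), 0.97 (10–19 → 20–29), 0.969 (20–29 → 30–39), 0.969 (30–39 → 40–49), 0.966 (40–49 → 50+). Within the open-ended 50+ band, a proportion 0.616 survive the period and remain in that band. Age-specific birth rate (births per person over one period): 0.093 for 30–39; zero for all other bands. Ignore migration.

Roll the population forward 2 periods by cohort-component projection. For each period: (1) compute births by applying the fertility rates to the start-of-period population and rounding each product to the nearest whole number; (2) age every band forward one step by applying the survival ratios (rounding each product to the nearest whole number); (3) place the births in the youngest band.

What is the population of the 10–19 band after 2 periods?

1799

Period 1:
Births: 19800 × 0.093 = 1841
10–19: 6000 × 0.977 = 5862
20–29: 16500 × 0.97 = 16005
30–39: 13900 × 0.969 = 13469
40–49: 19800 × 0.969 = 19186
50+: 16600 × 0.966 + 20900 × 0.616 = 16036 + 12874 = 28910
End of period: [1841, 5862, 16005, 13469, 19186, 28910]
Period 2:
Births: 13469 × 0.093 = 1253
10–19: 1841 × 0.977 = 1799
20–29: 5862 × 0.97 = 5686
30–39: 16005 × 0.969 = 15509
40–49: 13469 × 0.969 = 13051
50+: 19186 × 0.966 + 28910 × 0.616 = 18534 + 17809 = 36343
End of period: [1253, 1799, 5686, 15509, 13051, 36343]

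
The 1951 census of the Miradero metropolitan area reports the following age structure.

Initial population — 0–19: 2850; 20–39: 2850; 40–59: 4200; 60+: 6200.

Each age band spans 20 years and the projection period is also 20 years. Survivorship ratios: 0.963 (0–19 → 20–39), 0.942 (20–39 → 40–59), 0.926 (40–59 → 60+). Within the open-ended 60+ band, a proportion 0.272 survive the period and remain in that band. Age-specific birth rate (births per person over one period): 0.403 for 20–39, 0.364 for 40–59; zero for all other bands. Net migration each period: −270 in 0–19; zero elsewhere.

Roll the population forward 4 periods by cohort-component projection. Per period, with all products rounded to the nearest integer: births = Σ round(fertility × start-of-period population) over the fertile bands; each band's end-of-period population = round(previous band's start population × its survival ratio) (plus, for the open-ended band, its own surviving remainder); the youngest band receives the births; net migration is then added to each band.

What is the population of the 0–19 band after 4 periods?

Numbering the groups 1..4 from youngest to oldest:
— Period 1 —
Births: 2850 × 0.403 = 1149  |  4200 × 0.364 = 1529 — total 2678
Group 2: 2850 × 0.963 = 2745
Group 3: 2850 × 0.942 = 2685
Group 4: 4200 × 0.926 + 6200 × 0.272 = 3889 + 1686 = 5575
Net migration: Group 1 − 270 → 2408
Giving 2408 / 2745 / 2685 / 5575.
— Period 2 —
Births: 2745 × 0.403 = 1106  |  2685 × 0.364 = 977 — total 2083
Group 2: 2408 × 0.963 = 2319
Group 3: 2745 × 0.942 = 2586
Group 4: 2685 × 0.926 + 5575 × 0.272 = 2486 + 1516 = 4002
Net migration: Group 1 − 270 → 1813
Giving 1813 / 2319 / 2586 / 4002.
— Period 3 —
Births: 2319 × 0.403 = 935  |  2586 × 0.364 = 941 — total 1876
Group 2: 1813 × 0.963 = 1746
Group 3: 2319 × 0.942 = 2184
Group 4: 2586 × 0.926 + 4002 × 0.272 = 2395 + 1089 = 3484
Net migration: Group 1 − 270 → 1606
Giving 1606 / 1746 / 2184 / 3484.
— Period 4 —
Births: 1746 × 0.403 = 704  |  2184 × 0.364 = 795 — total 1499
Group 2: 1606 × 0.963 = 1547
Group 3: 1746 × 0.942 = 1645
Group 4: 2184 × 0.926 + 3484 × 0.272 = 2022 + 948 = 2970
Net migration: Group 1 − 270 → 1229
Giving 1229 / 1547 / 1645 / 2970.

1229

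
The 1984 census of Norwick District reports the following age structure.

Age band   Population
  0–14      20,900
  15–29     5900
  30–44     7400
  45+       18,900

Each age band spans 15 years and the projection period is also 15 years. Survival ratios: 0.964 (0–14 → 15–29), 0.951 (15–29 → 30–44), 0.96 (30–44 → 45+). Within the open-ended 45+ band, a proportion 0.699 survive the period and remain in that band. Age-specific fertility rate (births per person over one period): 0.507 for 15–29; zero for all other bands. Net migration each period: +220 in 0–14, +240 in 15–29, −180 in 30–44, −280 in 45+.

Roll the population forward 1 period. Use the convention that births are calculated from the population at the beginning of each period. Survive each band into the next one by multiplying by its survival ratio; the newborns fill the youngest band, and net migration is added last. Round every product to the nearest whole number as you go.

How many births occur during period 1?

2991

Call the groups 1 to 4, youngest first.
Period 1.
Births: 5900 × 0.507 = 2991
Group 2: 20900 × 0.964 = 20148
Group 3: 5900 × 0.951 = 5611
Group 4: 7400 × 0.96 + 18900 × 0.699 = 7104 + 13211 = 20315
Net migration: Group 1 + 220 → 3211; Group 2 + 240 → 20388; Group 3 − 180 → 5431; Group 4 − 280 → 20035
Giving 3211 / 20388 / 5431 / 20035.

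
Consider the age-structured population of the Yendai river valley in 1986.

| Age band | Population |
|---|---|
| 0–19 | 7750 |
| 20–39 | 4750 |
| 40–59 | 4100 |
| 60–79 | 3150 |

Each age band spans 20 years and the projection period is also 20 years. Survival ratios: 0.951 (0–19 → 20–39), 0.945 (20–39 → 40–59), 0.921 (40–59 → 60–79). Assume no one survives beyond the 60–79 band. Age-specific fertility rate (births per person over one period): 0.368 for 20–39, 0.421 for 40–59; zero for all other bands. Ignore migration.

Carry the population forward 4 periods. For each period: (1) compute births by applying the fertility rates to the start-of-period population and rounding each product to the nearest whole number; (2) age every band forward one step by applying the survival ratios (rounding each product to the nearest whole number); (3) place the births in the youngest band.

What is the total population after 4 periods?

Numbering the bands 1..4 from youngest to oldest:
After projecting period 1:
Births: 4750 × 0.368 = 1748, 4100 × 0.421 = 1726 → 3474
Band 2: 7750 × 0.951 = 7370
Band 3: 4750 × 0.945 = 4489
Band 4: 4100 × 0.921 = 3776
Population now: 0–19=3474, 20–39=7370, 40–59=4489, 60–79=3776
After projecting period 2:
Births: 7370 × 0.368 = 2712, 4489 × 0.421 = 1890 → 4602
Band 2: 3474 × 0.951 = 3304
Band 3: 7370 × 0.945 = 6965
Band 4: 4489 × 0.921 = 4134
Population now: 0–19=4602, 20–39=3304, 40–59=6965, 60–79=4134
After projecting period 3:
Births: 3304 × 0.368 = 1216, 6965 × 0.421 = 2932 → 4148
Band 2: 4602 × 0.951 = 4377
Band 3: 3304 × 0.945 = 3122
Band 4: 6965 × 0.921 = 6415
Population now: 0–19=4148, 20–39=4377, 40–59=3122, 60–79=6415
After projecting period 4:
Births: 4377 × 0.368 = 1611, 3122 × 0.421 = 1314 → 2925
Band 2: 4148 × 0.951 = 3945
Band 3: 4377 × 0.945 = 4136
Band 4: 3122 × 0.921 = 2875
Population now: 0–19=2925, 20–39=3945, 40–59=4136, 60–79=2875
Total after period 4: 2925 + 3945 + 4136 + 2875 = 13881

13881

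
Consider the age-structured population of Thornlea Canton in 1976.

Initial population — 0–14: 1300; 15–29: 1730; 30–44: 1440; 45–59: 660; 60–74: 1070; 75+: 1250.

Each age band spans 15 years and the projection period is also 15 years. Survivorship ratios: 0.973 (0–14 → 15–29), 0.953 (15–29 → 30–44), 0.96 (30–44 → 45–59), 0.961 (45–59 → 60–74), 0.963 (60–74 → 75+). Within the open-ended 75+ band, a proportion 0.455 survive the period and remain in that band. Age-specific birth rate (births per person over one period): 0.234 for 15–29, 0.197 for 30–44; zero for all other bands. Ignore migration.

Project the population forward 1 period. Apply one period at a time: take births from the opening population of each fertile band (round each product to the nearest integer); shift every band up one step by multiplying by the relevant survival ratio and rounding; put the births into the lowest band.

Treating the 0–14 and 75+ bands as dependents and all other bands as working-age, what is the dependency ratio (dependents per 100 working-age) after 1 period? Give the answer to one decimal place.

46.4

(Groups numbered youngest = 1 to oldest = 6.)
Period 1:
Births: 1730 × 0.234 = 405  |  1440 × 0.197 = 284 ⇒ total 689
Group 2: 1300 × 0.973 = 1265
Group 3: 1730 × 0.953 = 1649
Group 4: 1440 × 0.96 = 1382
Group 5: 660 × 0.961 = 634
Group 6: 1070 × 0.963 + 1250 × 0.455 = 1030 + 569 = 1599
Giving 689 / 1265 / 1649 / 1382 / 634 / 1599.
Dependents (band 0–14 + band 75+) = 689 + 1599 = 2288; working-age = 4930; ratio = 2288/4930 × 100 = 46.4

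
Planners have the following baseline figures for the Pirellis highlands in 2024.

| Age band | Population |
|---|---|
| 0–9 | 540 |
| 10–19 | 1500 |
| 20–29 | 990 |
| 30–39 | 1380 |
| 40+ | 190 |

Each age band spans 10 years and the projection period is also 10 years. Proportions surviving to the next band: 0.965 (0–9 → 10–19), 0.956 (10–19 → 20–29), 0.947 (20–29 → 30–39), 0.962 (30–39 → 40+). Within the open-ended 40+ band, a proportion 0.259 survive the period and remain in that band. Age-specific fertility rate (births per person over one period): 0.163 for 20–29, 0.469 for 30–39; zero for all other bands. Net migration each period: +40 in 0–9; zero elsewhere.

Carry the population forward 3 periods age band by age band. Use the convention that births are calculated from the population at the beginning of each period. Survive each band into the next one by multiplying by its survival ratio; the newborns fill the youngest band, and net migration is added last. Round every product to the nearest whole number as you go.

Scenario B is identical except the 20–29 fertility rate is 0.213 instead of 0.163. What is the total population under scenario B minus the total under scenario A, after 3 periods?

Numbering the bands 1..5 from youngest to oldest:
— Period 1 —
Births: 990 * 0.163 = 161 ; 1380 * 0.469 = 647 ⇒ total 808
Band 2: 540 * 0.965 = 521
Band 3: 1500 * 0.956 = 1434
Band 4: 990 * 0.947 = 938
Band 5: 1380 * 0.962 + 190 * 0.259 = 1328 + 49 = 1377
Net migration: Band 1 + 40 → 848
End of period: [848, 521, 1434, 938, 1377]
— Period 2 —
Births: 1434 * 0.163 = 234 ; 938 * 0.469 = 440 ⇒ total 674
Band 2: 848 * 0.965 = 818
Band 3: 521 * 0.956 = 498
Band 4: 1434 * 0.947 = 1358
Band 5: 938 * 0.962 + 1377 * 0.259 = 902 + 357 = 1259
Net migration: Band 1 + 40 → 714
End of period: [714, 818, 498, 1358, 1259]
— Period 3 —
Births: 498 * 0.163 = 81 ; 1358 * 0.469 = 637 ⇒ total 718
Band 2: 714 * 0.965 = 689
Band 3: 818 * 0.956 = 782
Band 4: 498 * 0.947 = 472
Band 5: 1358 * 0.962 + 1259 * 0.259 = 1306 + 326 = 1632
Net migration: Band 1 + 40 → 758
End of period: [758, 689, 782, 472, 1632]
Scenario A total after 3 periods: 4333
Scenario B projection —
— Period 1 —
Births: 990 * 0.213 = 211 ; 1380 * 0.469 = 647 ⇒ total 858
Band 2: 540 * 0.965 = 521
Band 3: 1500 * 0.956 = 1434
Band 4: 990 * 0.947 = 938
Band 5: 1380 * 0.962 + 190 * 0.259 = 1328 + 49 = 1377
Net migration: Band 1 + 40 → 898
End of period: [898, 521, 1434, 938, 1377]
— Period 2 —
Births: 1434 * 0.213 = 305 ; 938 * 0.469 = 440 ⇒ total 745
Band 2: 898 * 0.965 = 867
Band 3: 521 * 0.956 = 498
Band 4: 1434 * 0.947 = 1358
Band 5: 938 * 0.962 + 1377 * 0.259 = 902 + 357 = 1259
Net migration: Band 1 + 40 → 785
End of period: [785, 867, 498, 1358, 1259]
— Period 3 —
Births: 498 * 0.213 = 106 ; 1358 * 0.469 = 637 ⇒ total 743
Band 2: 785 * 0.965 = 758
Band 3: 867 * 0.956 = 829
Band 4: 498 * 0.947 = 472
Band 5: 1358 * 0.962 + 1259 * 0.259 = 1306 + 326 = 1632
Net migration: Band 1 + 40 → 783
End of period: [783, 758, 829, 472, 1632]
Scenario B total after 3 periods: 4474
Difference B − A = 4474 − 4333 = 141

141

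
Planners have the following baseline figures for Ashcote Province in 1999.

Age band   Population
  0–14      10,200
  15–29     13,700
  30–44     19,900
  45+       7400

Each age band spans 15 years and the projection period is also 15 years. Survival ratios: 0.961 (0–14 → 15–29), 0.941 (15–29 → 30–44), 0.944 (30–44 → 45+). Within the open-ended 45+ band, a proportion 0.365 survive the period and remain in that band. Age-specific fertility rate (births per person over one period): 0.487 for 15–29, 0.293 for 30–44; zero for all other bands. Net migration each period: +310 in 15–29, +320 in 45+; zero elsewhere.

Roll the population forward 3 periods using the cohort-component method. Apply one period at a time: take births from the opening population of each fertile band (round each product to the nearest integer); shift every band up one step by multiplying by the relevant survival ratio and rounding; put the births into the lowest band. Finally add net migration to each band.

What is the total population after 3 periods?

45827

After projecting period 1:
Births: 13700 * 0.487 = 6672 ; 19900 * 0.293 = 5831 → 12503
15–29: 10200 * 0.961 = 9802
30–44: 13700 * 0.941 = 12892
45+: 19900 * 0.944 + 7400 * 0.365 = 18786 + 2701 = 21487
Net migration: 15–29 + 310 → 10112; 45+ + 320 → 21807
End of period: [12503, 10112, 12892, 21807]
After projecting period 2:
Births: 10112 * 0.487 = 4925 ; 12892 * 0.293 = 3777 → 8702
15–29: 12503 * 0.961 = 12015
30–44: 10112 * 0.941 = 9515
45+: 12892 * 0.944 + 21807 * 0.365 = 12170 + 7960 = 20130
Net migration: 15–29 + 310 → 12325; 45+ + 320 → 20450
End of period: [8702, 12325, 9515, 20450]
After projecting period 3:
Births: 12325 * 0.487 = 6002 ; 9515 * 0.293 = 2788 → 8790
15–29: 8702 * 0.961 = 8363
30–44: 12325 * 0.941 = 11598
45+: 9515 * 0.944 + 20450 * 0.365 = 8982 + 7464 = 16446
Net migration: 15–29 + 310 → 8673; 45+ + 320 → 16766
End of period: [8790, 8673, 11598, 16766]
Total after period 3: 8790 + 8673 + 11598 + 16766 = 45827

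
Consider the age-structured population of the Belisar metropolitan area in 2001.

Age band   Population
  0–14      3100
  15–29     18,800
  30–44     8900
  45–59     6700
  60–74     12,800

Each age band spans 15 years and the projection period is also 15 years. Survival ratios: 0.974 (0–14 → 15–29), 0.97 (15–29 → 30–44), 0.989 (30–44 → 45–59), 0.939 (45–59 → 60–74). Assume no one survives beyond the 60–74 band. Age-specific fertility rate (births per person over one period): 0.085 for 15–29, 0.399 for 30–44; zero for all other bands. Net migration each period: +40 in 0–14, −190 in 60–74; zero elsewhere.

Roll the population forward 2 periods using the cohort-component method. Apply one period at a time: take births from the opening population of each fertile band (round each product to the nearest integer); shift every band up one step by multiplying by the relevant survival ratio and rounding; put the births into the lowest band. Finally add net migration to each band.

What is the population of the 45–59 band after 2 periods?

18035

After projecting period 1:
Births: 18800 × 0.085 = 1598 ; 8900 × 0.399 = 3551 ⇒ total 5149
15–29: 3100 × 0.974 = 3019
30–44: 18800 × 0.97 = 18236
45–59: 8900 × 0.989 = 8802
60–74: 6700 × 0.939 = 6291
Net migration: 0–14 + 40 → 5189; 60–74 − 190 → 6101
Giving 5189 / 3019 / 18236 / 8802 / 6101.
After projecting period 2:
Births: 3019 × 0.085 = 257 ; 18236 × 0.399 = 7276 ⇒ total 7533
15–29: 5189 × 0.974 = 5054
30–44: 3019 × 0.97 = 2928
45–59: 18236 × 0.989 = 18035
60–74: 8802 × 0.939 = 8265
Net migration: 0–14 + 40 → 7573; 60–74 − 190 → 8075
Giving 7573 / 5054 / 2928 / 18035 / 8075.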